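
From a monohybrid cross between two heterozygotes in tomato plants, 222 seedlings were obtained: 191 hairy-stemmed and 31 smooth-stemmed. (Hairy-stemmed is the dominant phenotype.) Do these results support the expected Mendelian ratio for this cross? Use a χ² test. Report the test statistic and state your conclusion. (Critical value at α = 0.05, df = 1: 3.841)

14.420; not consistent

For a monohybrid cross between heterozygotes with complete dominance, the expected phenotypic ratio is 3:1.
The 3:1 ratio has 4 parts, so with N = 222 the expected counts are:
  hairy-stemmed: 222 × 3/4 = 166.5
  smooth-stemmed: 222 × 1/4 = 55.5
χ² = Σ (O − E)² / E
  hairy-stemmed: (191 − 166.5)² / 166.5 = 3.6051
  smooth-stemmed: (31 − 55.5)² / 55.5 = 10.8153
χ² = 3.6051 + 10.8153 = 14.4204 ≈ 14.420
Degrees of freedom = 2 − 1 = 1; critical value at α = 0.05 is 3.841.
Since 14.420 > 3.841, we reject the null hypothesis — the data do not fit the 3:1 ratio.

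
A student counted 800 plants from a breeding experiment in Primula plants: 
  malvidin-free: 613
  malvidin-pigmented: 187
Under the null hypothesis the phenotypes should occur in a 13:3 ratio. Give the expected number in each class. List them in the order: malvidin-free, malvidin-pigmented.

Under the 13:3 hypothesis (Σ ratio = 16, N = 800):
  malvidin-free: 800 × 13/16 = 650
  malvidin-pigmented: 800 × 3/16 = 150

650, 150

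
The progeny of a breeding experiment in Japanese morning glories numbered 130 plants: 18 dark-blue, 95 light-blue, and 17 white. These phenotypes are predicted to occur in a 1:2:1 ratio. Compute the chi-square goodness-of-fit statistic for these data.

27.708

The 1:2:1 ratio has 4 parts, so with N = 130 the expected counts are:
  dark-blue: 130 × 1/4 = 32.5
  light-blue: 130 × 2/4 = 65
  white: 130 × 1/4 = 32.5
χ² = Σ (O − E)² / E
  dark-blue: (18 − 32.5)² / 32.5 = 6.4692
  light-blue: (95 − 65)² / 65 = 13.8462
  white: (17 − 32.5)² / 32.5 = 7.3923
χ² = 6.4692 + 13.8462 + 7.3923 = 27.7077 ≈ 27.708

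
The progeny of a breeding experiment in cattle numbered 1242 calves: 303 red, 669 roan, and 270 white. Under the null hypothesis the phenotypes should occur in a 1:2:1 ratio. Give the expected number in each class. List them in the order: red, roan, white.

Under the 1:2:1 hypothesis (Σ ratio = 4, N = 1242):
  red: 1242 × 1/4 = 310.5
  roan: 1242 × 2/4 = 621
  white: 1242 × 1/4 = 310.5

310.5, 621, 310.5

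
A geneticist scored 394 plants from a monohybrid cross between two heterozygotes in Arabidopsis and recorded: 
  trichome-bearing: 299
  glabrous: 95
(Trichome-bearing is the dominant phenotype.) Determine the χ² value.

For a monohybrid cross between heterozygotes with complete dominance, the expected phenotypic ratio is 3:1.
The 3:1 ratio has 4 parts, so with N = 394 the expected counts are:
  trichome-bearing: 394 × 3/4 = 295.5
  glabrous: 394 × 1/4 = 98.5
χ² = Σ (O − E)² / E
  trichome-bearing: (299 − 295.5)² / 295.5 = 0.0415
  glabrous: (95 − 98.5)² / 98.5 = 0.1244
χ² = 0.0415 + 0.1244 = 0.1659 ≈ 0.166

0.166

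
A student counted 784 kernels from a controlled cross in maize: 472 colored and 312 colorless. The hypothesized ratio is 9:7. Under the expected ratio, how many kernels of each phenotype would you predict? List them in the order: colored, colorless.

441, 343

Under the 9:7 hypothesis (Σ ratio = 16, N = 784):
  colored: 784 × 9/16 = 441
  colorless: 784 × 7/16 = 343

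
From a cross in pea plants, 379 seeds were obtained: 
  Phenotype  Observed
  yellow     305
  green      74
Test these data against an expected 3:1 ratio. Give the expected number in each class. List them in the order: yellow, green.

284.25, 94.75

Expected counts for N = 379 under a 3:1 ratio (total parts = 4):
  yellow: 379 × 3/4 = 284.25
  green: 379 × 1/4 = 94.75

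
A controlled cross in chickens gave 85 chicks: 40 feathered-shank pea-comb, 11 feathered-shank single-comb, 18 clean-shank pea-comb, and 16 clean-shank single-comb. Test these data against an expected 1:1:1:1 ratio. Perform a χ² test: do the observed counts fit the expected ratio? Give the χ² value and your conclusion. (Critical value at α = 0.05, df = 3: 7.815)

The 1:1:1:1 ratio has 4 parts, so with N = 85 the expected counts are:
  feathered-shank pea-comb: 85 × 1/4 = 21.25
  feathered-shank single-comb: 85 × 1/4 = 21.25
  clean-shank pea-comb: 85 × 1/4 = 21.25
  clean-shank single-comb: 85 × 1/4 = 21.25
χ² = Σ (O − E)² / E
  feathered-shank pea-comb: (40 − 21.25)² / 21.25 = 16.5441
  feathered-shank single-comb: (11 − 21.25)² / 21.25 = 4.9441
  clean-shank pea-comb: (18 − 21.25)² / 21.25 = 0.4971
  clean-shank single-comb: (16 − 21.25)² / 21.25 = 1.2971
χ² = 16.5441 + 4.9441 + 0.4971 + 1.2971 = 23.2824 ≈ 23.282
Degrees of freedom = 4 − 1 = 3; critical value at α = 0.05 is 7.815.
Since 23.282 > 7.815, we reject the null hypothesis — the data do not fit the 1:1:1:1 ratio.

23.282; not consistent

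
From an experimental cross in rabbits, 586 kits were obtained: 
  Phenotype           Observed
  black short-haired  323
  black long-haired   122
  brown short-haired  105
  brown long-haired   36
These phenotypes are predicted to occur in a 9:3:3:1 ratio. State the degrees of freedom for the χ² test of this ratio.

A goodness-of-fit test with 4 phenotype classes has df = 4 − 1 = 3.

3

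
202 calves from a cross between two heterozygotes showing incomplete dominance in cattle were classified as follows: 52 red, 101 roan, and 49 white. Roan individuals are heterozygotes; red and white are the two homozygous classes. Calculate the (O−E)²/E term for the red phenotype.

0.045

With incomplete dominance, a heterozygote × heterozygote cross gives a 1:2:1 phenotypic ratio.
Total ratio parts = 4. Expected numbers out of 202:
  red: 202 × 1/4 = 50.5
  roan: 202 × 2/4 = 101
  white: 202 × 1/4 = 50.5
Contribution of red: (52 − 50.5)² / 50.5 = 0.0446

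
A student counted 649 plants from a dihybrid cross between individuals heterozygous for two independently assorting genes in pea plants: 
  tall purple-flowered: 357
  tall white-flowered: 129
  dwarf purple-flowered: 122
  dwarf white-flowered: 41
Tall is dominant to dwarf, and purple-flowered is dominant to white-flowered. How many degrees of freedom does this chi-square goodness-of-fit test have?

3

A dihybrid F₂ with independent assortment and complete dominance at both loci gives a 9:3:3:1 phenotypic ratio.
A goodness-of-fit test with 4 phenotype classes has df = 4 − 1 = 3.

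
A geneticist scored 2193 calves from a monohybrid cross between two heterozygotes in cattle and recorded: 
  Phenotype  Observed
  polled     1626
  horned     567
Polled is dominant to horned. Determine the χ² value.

For a monohybrid cross between heterozygotes with complete dominance, the expected phenotypic ratio is 3:1.
The 3:1 ratio has 4 parts, so with N = 2193 the expected counts are:
  polled: 2193 × 3/4 = 1644.75
  horned: 2193 × 1/4 = 548.25
χ² = Σ (O − E)² / E
  polled: (1626 − 1644.75)² / 1644.75 = 0.2137
  horned: (567 − 548.25)² / 548.25 = 0.6412
χ² = 0.2137 + 0.6412 = 0.8549 ≈ 0.855

0.855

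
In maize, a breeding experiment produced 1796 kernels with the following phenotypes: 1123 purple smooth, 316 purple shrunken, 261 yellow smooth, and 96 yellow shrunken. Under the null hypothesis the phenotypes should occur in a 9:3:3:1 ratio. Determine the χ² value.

The 9:3:3:1 ratio has 16 parts, so with N = 1796 the expected counts are:
  purple smooth: 1796 × 9/16 = 1010.25
  purple shrunken: 1796 × 3/16 = 336.75
  yellow smooth: 1796 × 3/16 = 336.75
  yellow shrunken: 1796 × 1/16 = 112.25
χ² = Σ (O − E)² / E
  purple smooth: (1123 − 1010.25)² / 1010.25 = 12.5836
  purple shrunken: (316 − 336.75)² / 336.75 = 1.2786
  yellow smooth: (261 − 336.75)² / 336.75 = 17.0395
  yellow shrunken: (96 − 112.25)² / 112.25 = 2.3524
χ² = 12.5836 + 1.2786 + 17.0395 + 2.3524 = 33.2541 ≈ 33.254

33.254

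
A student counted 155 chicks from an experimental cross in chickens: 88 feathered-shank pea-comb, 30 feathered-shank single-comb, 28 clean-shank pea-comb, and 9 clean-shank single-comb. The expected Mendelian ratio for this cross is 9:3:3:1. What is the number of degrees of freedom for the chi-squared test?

A goodness-of-fit test with 4 phenotype classes has df = 4 − 1 = 3.

3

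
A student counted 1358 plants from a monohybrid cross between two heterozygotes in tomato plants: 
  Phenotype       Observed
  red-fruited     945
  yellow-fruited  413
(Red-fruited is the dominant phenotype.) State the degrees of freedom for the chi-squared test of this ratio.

1

For a monohybrid cross between heterozygotes with complete dominance, the expected phenotypic ratio is 3:1.
A goodness-of-fit test with 2 phenotype classes has df = 2 − 1 = 1.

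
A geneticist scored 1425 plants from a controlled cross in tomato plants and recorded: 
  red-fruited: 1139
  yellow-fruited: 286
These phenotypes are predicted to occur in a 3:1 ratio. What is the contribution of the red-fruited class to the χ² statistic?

4.618

Under the 3:1 hypothesis (Σ ratio = 4, N = 1425):
  red-fruited: 1425 × 3/4 = 1068.75
  yellow-fruited: 1425 × 1/4 = 356.25
Contribution of red-fruited: (1139 − 1068.75)² / 1068.75 = 4.6176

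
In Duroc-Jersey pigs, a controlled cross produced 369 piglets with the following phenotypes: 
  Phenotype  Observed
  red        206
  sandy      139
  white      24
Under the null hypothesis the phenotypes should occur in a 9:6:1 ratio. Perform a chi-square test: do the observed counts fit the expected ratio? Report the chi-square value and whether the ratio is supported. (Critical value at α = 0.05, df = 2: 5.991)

Under the 9:6:1 hypothesis (Σ ratio = 16, N = 369):
  red: 369 × 9/16 = 207.5625
  sandy: 369 × 6/16 = 138.375
  white: 369 × 1/16 = 23.0625
χ² = Σ (O − E)² / E
  red: (206 − 207.5625)² / 207.5625 = 0.0118
  sandy: (139 − 138.375)² / 138.375 = 0.0028
  white: (24 − 23.0625)² / 23.0625 = 0.0381
χ² = 0.0118 + 0.0028 + 0.0381 = 0.0527 ≈ 0.053
Degrees of freedom = 3 − 1 = 2; critical value at α = 0.05 is 5.991.
Since 0.053 < 5.991, we fail to reject the null hypothesis — the data are consistent with the 9:6:1 ratio.

0.053; consistent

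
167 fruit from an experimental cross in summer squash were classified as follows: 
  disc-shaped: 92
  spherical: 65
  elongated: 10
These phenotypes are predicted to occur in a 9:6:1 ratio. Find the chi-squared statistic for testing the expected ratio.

0.148

Total ratio parts = 16. Expected numbers out of 167:
  disc-shaped: 167 × 9/16 = 93.9375
  spherical: 167 × 6/16 = 62.625
  elongated: 167 × 1/16 = 10.4375
χ² = Σ (O − E)² / E
  disc-shaped: (92 − 93.9375)² / 93.9375 = 0.0400
  spherical: (65 − 62.625)² / 62.625 = 0.0901
  elongated: (10 − 10.4375)² / 10.4375 = 0.0183
χ² = 0.0400 + 0.0901 + 0.0183 = 0.1484 ≈ 0.148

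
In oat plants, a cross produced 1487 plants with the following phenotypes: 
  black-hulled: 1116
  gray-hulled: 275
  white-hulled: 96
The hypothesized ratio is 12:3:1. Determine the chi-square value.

Under the 12:3:1 hypothesis (Σ ratio = 16, N = 1487):
  black-hulled: 1487 × 12/16 = 1115.25
  gray-hulled: 1487 × 3/16 = 278.8125
  white-hulled: 1487 × 1/16 = 92.9375
χ² = Σ (O − E)² / E
  black-hulled: (1116 − 1115.25)² / 1115.25 = 0.0005
  gray-hulled: (275 − 278.8125)² / 278.8125 = 0.0521
  white-hulled: (96 − 92.9375)² / 92.9375 = 0.1009
χ² = 0.0005 + 0.0521 + 0.1009 = 0.1535 ≈ 0.154

0.154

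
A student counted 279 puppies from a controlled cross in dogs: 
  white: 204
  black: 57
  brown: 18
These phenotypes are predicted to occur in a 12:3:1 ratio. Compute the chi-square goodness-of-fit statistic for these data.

Expected counts for N = 279 under a 12:3:1 ratio (total parts = 16):
  white: 279 × 12/16 = 209.25
  black: 279 × 3/16 = 52.3125
  brown: 279 × 1/16 = 17.4375
χ² = Σ (O − E)² / E
  white: (204 − 209.25)² / 209.25 = 0.1317
  black: (57 − 52.3125)² / 52.3125 = 0.4200
  brown: (18 − 17.4375)² / 17.4375 = 0.0181
χ² = 0.1317 + 0.4200 + 0.0181 = 0.5698 ≈ 0.570

0.570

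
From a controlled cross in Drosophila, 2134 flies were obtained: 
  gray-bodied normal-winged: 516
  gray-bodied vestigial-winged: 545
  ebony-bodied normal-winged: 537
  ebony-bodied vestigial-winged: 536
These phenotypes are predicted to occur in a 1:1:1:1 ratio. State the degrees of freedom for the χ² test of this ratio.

A goodness-of-fit test with 4 phenotype classes has df = 4 − 1 = 3.

3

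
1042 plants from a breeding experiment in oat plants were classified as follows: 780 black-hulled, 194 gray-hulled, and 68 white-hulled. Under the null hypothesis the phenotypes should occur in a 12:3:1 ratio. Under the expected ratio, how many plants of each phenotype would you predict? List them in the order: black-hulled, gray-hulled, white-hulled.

781.5, 195.375, 65.125

The 12:3:1 ratio has 16 parts, so with N = 1042 the expected counts are:
  black-hulled: 1042 × 12/16 = 781.5
  gray-hulled: 1042 × 3/16 = 195.375
  white-hulled: 1042 × 1/16 = 65.125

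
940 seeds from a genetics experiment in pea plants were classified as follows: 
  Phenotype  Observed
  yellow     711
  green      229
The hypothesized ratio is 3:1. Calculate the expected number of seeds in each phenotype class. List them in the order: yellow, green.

The 3:1 ratio has 4 parts, so with N = 940 the expected counts are:
  yellow: 940 × 3/4 = 705
  green: 940 × 1/4 = 235

705, 235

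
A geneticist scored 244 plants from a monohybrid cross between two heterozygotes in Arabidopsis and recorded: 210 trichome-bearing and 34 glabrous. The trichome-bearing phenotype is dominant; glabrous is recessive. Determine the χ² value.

For a monohybrid cross between heterozygotes with complete dominance, the expected phenotypic ratio is 3:1.
Total ratio parts = 4. Expected numbers out of 244:
  trichome-bearing: 244 × 3/4 = 183
  glabrous: 244 × 1/4 = 61
χ² = Σ (O − E)² / E
  trichome-bearing: (210 − 183)² / 183 = 3.9836
  glabrous: (34 − 61)² / 61 = 11.9508
χ² = 3.9836 + 11.9508 = 15.9344 ≈ 15.934

15.934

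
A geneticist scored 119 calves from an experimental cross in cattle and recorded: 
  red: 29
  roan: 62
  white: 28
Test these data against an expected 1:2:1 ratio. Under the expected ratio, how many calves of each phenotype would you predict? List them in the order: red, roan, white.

29.75, 59.5, 29.75

The 1:2:1 ratio has 4 parts, so with N = 119 the expected counts are:
  red: 119 × 1/4 = 29.75
  roan: 119 × 2/4 = 59.5
  white: 119 × 1/4 = 29.75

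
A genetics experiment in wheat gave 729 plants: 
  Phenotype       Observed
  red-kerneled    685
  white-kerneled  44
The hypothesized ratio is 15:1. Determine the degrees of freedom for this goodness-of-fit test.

1

A goodness-of-fit test with 2 phenotype classes has df = 2 − 1 = 1.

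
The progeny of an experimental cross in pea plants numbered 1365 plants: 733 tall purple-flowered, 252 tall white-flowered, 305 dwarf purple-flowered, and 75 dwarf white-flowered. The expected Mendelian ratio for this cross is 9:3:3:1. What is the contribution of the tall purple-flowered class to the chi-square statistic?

Under the 9:3:3:1 hypothesis (Σ ratio = 16, N = 1365):
  tall purple-flowered: 1365 × 9/16 = 767.8125
  tall white-flowered: 1365 × 3/16 = 255.9375
  dwarf purple-flowered: 1365 × 3/16 = 255.9375
  dwarf white-flowered: 1365 × 1/16 = 85.3125
Contribution of tall purple-flowered: (733 − 767.8125)² / 767.8125 = 1.5784

1.578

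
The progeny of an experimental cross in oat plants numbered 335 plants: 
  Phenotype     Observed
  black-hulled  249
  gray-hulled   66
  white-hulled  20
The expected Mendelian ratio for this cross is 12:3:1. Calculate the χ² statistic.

0.224

The 12:3:1 ratio has 16 parts, so with N = 335 the expected counts are:
  black-hulled: 335 × 12/16 = 251.25
  gray-hulled: 335 × 3/16 = 62.8125
  white-hulled: 335 × 1/16 = 20.9375
χ² = Σ (O − E)² / E
  black-hulled: (249 − 251.25)² / 251.25 = 0.0201
  gray-hulled: (66 − 62.8125)² / 62.8125 = 0.1618
  white-hulled: (20 − 20.9375)² / 20.9375 = 0.0420
χ² = 0.0201 + 0.1618 + 0.0420 = 0.2239 ≈ 0.224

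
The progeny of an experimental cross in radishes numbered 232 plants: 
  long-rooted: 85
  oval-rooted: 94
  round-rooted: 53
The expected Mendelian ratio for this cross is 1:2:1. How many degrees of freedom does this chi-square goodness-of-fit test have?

2

A goodness-of-fit test with 3 phenotype classes has df = 3 − 1 = 2.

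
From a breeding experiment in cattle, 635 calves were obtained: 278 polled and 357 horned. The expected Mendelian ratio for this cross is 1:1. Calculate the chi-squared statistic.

Total ratio parts = 2. Expected numbers out of 635:
  polled: 635 × 1/2 = 317.5
  horned: 635 × 1/2 = 317.5
χ² = Σ (O − E)² / E
  polled: (278 − 317.5)² / 317.5 = 4.9142
  horned: (357 − 317.5)² / 317.5 = 4.9142
χ² = 4.9142 + 4.9142 = 9.8284 ≈ 9.828

9.828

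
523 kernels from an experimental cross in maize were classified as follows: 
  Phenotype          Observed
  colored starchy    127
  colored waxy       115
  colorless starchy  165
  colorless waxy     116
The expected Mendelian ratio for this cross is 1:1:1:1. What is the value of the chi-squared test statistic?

The 1:1:1:1 ratio has 4 parts, so with N = 523 the expected counts are:
  colored starchy: 523 × 1/4 = 130.75
  colored waxy: 523 × 1/4 = 130.75
  colorless starchy: 523 × 1/4 = 130.75
  colorless waxy: 523 × 1/4 = 130.75
χ² = Σ (O − E)² / E
  colored starchy: (127 − 130.75)² / 130.75 = 0.1076
  colored waxy: (115 − 130.75)² / 130.75 = 1.8972
  colorless starchy: (165 − 130.75)² / 130.75 = 8.9718
  colorless waxy: (116 − 130.75)² / 130.75 = 1.6640
χ² = 0.1076 + 1.8972 + 8.9718 + 1.6640 = 12.6406 ≈ 12.641

12.641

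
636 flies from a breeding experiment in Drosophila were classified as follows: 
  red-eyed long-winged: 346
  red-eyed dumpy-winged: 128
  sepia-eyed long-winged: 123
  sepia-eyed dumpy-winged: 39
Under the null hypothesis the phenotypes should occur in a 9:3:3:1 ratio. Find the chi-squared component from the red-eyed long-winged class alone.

0.386

Total ratio parts = 16. Expected numbers out of 636:
  red-eyed long-winged: 636 × 9/16 = 357.75
  red-eyed dumpy-winged: 636 × 3/16 = 119.25
  sepia-eyed long-winged: 636 × 3/16 = 119.25
  sepia-eyed dumpy-winged: 636 × 1/16 = 39.75
Contribution of red-eyed long-winged: (346 − 357.75)² / 357.75 = 0.3859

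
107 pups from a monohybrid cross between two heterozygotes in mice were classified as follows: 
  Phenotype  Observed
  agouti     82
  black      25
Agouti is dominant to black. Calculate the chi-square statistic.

For a monohybrid cross between heterozygotes with complete dominance, the expected phenotypic ratio is 3:1.
Total ratio parts = 4. Expected numbers out of 107:
  agouti: 107 × 3/4 = 80.25
  black: 107 × 1/4 = 26.75
χ² = Σ (O − E)² / E
  agouti: (82 − 80.25)² / 80.25 = 0.0382
  black: (25 − 26.75)² / 26.75 = 0.1145
χ² = 0.0382 + 0.1145 = 0.1527 ≈ 0.153

0.153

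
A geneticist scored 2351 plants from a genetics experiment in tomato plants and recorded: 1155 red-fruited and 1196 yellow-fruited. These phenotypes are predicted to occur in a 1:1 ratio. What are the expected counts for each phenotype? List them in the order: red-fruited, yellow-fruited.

Under the 1:1 hypothesis (Σ ratio = 2, N = 2351):
  red-fruited: 2351 × 1/2 = 1175.5
  yellow-fruited: 2351 × 1/2 = 1175.5

1175.5, 1175.5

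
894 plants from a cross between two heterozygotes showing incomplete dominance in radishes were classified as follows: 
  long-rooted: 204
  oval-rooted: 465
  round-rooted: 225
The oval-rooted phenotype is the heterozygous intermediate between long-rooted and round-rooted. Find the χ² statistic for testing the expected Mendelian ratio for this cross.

2.436

With incomplete dominance, a heterozygote × heterozygote cross gives a 1:2:1 phenotypic ratio.
Total ratio parts = 4. Expected numbers out of 894:
  long-rooted: 894 × 1/4 = 223.5
  oval-rooted: 894 × 2/4 = 447
  round-rooted: 894 × 1/4 = 223.5
χ² = Σ (O − E)² / E
  long-rooted: (204 − 223.5)² / 223.5 = 1.7013
  oval-rooted: (465 − 447)² / 447 = 0.7248
  round-rooted: (225 − 223.5)² / 223.5 = 0.0101
χ² = 1.7013 + 0.7248 + 0.0101 = 2.4362 ≈ 2.436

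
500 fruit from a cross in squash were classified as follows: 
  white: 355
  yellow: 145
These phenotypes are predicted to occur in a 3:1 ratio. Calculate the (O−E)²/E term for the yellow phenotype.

3.200

Under the 3:1 hypothesis (Σ ratio = 4, N = 500):
  white: 500 × 3/4 = 375
  yellow: 500 × 1/4 = 125
Contribution of yellow: (145 − 125)² / 125 = 3.2000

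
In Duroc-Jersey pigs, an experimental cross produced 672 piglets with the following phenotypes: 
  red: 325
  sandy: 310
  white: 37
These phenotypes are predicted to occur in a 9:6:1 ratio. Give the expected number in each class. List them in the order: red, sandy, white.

Under the 9:6:1 hypothesis (Σ ratio = 16, N = 672):
  red: 672 × 9/16 = 378
  sandy: 672 × 6/16 = 252
  white: 672 × 1/16 = 42

378, 252, 42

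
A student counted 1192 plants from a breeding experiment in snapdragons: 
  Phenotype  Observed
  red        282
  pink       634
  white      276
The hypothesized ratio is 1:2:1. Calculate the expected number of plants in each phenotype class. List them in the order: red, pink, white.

Expected counts for N = 1192 under a 1:2:1 ratio (total parts = 4):
  red: 1192 × 1/4 = 298
  pink: 1192 × 2/4 = 596
  white: 1192 × 1/4 = 298

298, 596, 298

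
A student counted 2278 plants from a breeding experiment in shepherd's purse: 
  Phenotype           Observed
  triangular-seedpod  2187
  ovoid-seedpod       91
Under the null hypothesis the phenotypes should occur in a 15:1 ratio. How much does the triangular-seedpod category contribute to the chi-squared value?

Under the 15:1 hypothesis (Σ ratio = 16, N = 2278):
  triangular-seedpod: 2278 × 15/16 = 2135.625
  ovoid-seedpod: 2278 × 1/16 = 142.375
Contribution of triangular-seedpod: (2187 − 2135.625)² / 2135.625 = 1.2359

1.236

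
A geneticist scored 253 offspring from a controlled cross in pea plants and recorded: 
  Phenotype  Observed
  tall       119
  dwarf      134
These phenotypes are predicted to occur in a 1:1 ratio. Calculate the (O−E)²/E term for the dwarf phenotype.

Expected counts for N = 253 under a 1:1 ratio (total parts = 2):
  tall: 253 × 1/2 = 126.5
  dwarf: 253 × 1/2 = 126.5
Contribution of dwarf: (134 − 126.5)² / 126.5 = 0.4447

0.445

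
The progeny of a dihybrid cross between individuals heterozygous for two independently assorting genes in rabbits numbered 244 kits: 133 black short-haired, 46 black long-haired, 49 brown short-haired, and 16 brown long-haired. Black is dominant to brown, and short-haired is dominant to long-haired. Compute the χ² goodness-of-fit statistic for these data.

A dihybrid F₂ with independent assortment and complete dominance at both loci gives a 9:3:3:1 phenotypic ratio.
Total ratio parts = 16. Expected numbers out of 244:
  black short-haired: 244 × 9/16 = 137.25
  black long-haired: 244 × 3/16 = 45.75
  brown short-haired: 244 × 3/16 = 45.75
  brown long-haired: 244 × 1/16 = 15.25
χ² = Σ (O − E)² / E
  black short-haired: (133 − 137.25)² / 137.25 = 0.1316
  black long-haired: (46 − 45.75)² / 45.75 = 0.0014
  brown short-haired: (49 − 45.75)² / 45.75 = 0.2309
  brown long-haired: (16 − 15.25)² / 15.25 = 0.0369
χ² = 0.1316 + 0.0014 + 0.2309 + 0.0369 = 0.4008 ≈ 0.401

0.401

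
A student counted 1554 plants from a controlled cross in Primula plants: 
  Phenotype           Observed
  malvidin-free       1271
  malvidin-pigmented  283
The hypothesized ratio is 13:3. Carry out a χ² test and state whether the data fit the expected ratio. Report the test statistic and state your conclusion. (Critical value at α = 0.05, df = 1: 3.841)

Under the 13:3 hypothesis (Σ ratio = 16, N = 1554):
  malvidin-free: 1554 × 13/16 = 1262.625
  malvidin-pigmented: 1554 × 3/16 = 291.375
χ² = Σ (O − E)² / E
  malvidin-free: (1271 − 1262.625)² / 1262.625 = 0.0556
  malvidin-pigmented: (283 − 291.375)² / 291.375 = 0.2407
χ² = 0.0556 + 0.2407 = 0.2963 ≈ 0.296
Degrees of freedom = 2 − 1 = 1; critical value at α = 0.05 is 3.841.
Since 0.296 < 3.841, we fail to reject the null hypothesis — the data are consistent with the 13:3 ratio.

0.296; consistent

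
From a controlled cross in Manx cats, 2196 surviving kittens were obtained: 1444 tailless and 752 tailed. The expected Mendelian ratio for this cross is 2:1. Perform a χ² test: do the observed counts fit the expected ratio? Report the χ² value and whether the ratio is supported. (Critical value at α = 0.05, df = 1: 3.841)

Under the 2:1 hypothesis (Σ ratio = 3, N = 2196):
  tailless: 2196 × 2/3 = 1464
  tailed: 2196 × 1/3 = 732
χ² = Σ (O − E)² / E
  tailless: (1444 − 1464)² / 1464 = 0.2732
  tailed: (752 − 732)² / 732 = 0.5464
χ² = 0.2732 + 0.5464 = 0.8196 ≈ 0.820
Degrees of freedom = 2 − 1 = 1; critical value at α = 0.05 is 3.841.
Since 0.820 < 3.841, we fail to reject the null hypothesis — the data are consistent with the 2:1 ratio.

0.820; consistent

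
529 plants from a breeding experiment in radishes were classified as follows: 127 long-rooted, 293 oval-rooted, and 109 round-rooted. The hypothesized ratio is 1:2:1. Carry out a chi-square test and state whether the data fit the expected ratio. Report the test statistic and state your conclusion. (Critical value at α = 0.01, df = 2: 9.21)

Total ratio parts = 4. Expected numbers out of 529:
  long-rooted: 529 × 1/4 = 132.25
  oval-rooted: 529 × 2/4 = 264.5
  round-rooted: 529 × 1/4 = 132.25
χ² = Σ (O − E)² / E
  long-rooted: (127 − 132.25)² / 132.25 = 0.2084
  oval-rooted: (293 − 264.5)² / 264.5 = 3.0709
  round-rooted: (109 − 132.25)² / 132.25 = 4.0874
χ² = 0.2084 + 3.0709 + 4.0874 = 7.3667 ≈ 7.367
Degrees of freedom = 3 − 1 = 2; critical value at α = 0.01 is 9.21.
Since 7.367 < 9.21, we fail to reject the null hypothesis — the data are consistent with the 1:2:1 ratio.

7.367; consistent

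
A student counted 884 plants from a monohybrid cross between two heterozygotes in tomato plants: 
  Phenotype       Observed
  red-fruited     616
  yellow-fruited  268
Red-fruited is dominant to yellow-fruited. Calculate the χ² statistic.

For a monohybrid cross between heterozygotes with complete dominance, the expected phenotypic ratio is 3:1.
Total ratio parts = 4. Expected numbers out of 884:
  red-fruited: 884 × 3/4 = 663
  yellow-fruited: 884 × 1/4 = 221
χ² = Σ (O − E)² / E
  red-fruited: (616 − 663)² / 663 = 3.3318
  yellow-fruited: (268 − 221)² / 221 = 9.9955
χ² = 3.3318 + 9.9955 = 13.3273 ≈ 13.327

13.327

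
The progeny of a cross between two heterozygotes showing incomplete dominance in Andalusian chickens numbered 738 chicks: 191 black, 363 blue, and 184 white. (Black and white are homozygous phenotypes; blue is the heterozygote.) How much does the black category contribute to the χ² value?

With incomplete dominance, a heterozygote × heterozygote cross gives a 1:2:1 phenotypic ratio.
Under the 1:2:1 hypothesis (Σ ratio = 4, N = 738):
  black: 738 × 1/4 = 184.5
  blue: 738 × 2/4 = 369
  white: 738 × 1/4 = 184.5
Contribution of black: (191 − 184.5)² / 184.5 = 0.2290

0.229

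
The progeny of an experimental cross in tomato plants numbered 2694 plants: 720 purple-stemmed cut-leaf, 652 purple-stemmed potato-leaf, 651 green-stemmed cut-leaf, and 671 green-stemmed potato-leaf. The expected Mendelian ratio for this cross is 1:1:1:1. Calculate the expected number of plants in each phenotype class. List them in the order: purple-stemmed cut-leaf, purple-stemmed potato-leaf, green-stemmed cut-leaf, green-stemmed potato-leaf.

673.5, 673.5, 673.5, 673.5

Under the 1:1:1:1 hypothesis (Σ ratio = 4, N = 2694):
  purple-stemmed cut-leaf: 2694 × 1/4 = 673.5
  purple-stemmed potato-leaf: 2694 × 1/4 = 673.5
  green-stemmed cut-leaf: 2694 × 1/4 = 673.5
  green-stemmed potato-leaf: 2694 × 1/4 = 673.5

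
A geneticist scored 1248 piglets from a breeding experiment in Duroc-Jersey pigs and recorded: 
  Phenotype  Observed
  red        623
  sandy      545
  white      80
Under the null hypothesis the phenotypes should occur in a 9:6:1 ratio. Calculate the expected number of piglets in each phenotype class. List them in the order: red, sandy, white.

702, 468, 78

The 9:6:1 ratio has 16 parts, so with N = 1248 the expected counts are:
  red: 1248 × 9/16 = 702
  sandy: 1248 × 6/16 = 468
  white: 1248 × 1/16 = 78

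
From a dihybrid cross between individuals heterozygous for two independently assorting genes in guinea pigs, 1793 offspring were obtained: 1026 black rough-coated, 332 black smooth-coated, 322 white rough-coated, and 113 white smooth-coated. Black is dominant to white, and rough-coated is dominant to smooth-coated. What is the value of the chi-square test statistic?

0.960

A dihybrid F₂ with independent assortment and complete dominance at both loci gives a 9:3:3:1 phenotypic ratio.
Under the 9:3:3:1 hypothesis (Σ ratio = 16, N = 1793):
  black rough-coated: 1793 × 9/16 = 1008.5625
  black smooth-coated: 1793 × 3/16 = 336.1875
  white rough-coated: 1793 × 3/16 = 336.1875
  white smooth-coated: 1793 × 1/16 = 112.0625
χ² = Σ (O − E)² / E
  black rough-coated: (1026 − 1008.5625)² / 1008.5625 = 0.3015
  black smooth-coated: (332 − 336.1875)² / 336.1875 = 0.0522
  white rough-coated: (322 − 336.1875)² / 336.1875 = 0.5987
  white smooth-coated: (113 − 112.0625)² / 112.0625 = 0.0078
χ² = 0.3015 + 0.0522 + 0.5987 + 0.0078 = 0.9602 ≈ 0.960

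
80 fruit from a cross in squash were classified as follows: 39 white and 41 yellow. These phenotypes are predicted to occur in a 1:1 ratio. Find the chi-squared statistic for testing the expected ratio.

0.050

The 1:1 ratio has 2 parts, so with N = 80 the expected counts are:
  white: 80 × 1/2 = 40
  yellow: 80 × 1/2 = 40
χ² = Σ (O − E)² / E
  white: (39 − 40)² / 40 = 0.0250
  yellow: (41 − 40)² / 40 = 0.0250
χ² = 0.0250 + 0.0250 = 0.050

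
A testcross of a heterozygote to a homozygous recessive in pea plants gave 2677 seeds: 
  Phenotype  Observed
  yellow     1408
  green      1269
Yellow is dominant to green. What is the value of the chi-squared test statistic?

7.217

A testcross of a heterozygote (Aa × aa) gives a 1:1 phenotypic ratio.
Expected counts for N = 2677 under a 1:1 ratio (total parts = 2):
  yellow: 2677 × 1/2 = 1338.5
  green: 2677 × 1/2 = 1338.5
χ² = Σ (O − E)² / E
  yellow: (1408 − 1338.5)² / 1338.5 = 3.6087
  green: (1269 − 1338.5)² / 1338.5 = 3.6087
χ² = 3.6087 + 3.6087 = 7.2174 ≈ 7.217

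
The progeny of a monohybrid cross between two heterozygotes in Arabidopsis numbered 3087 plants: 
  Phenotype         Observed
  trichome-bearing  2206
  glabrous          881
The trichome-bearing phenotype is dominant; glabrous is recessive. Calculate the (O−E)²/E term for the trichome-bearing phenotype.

For a monohybrid cross between heterozygotes with complete dominance, the expected phenotypic ratio is 3:1.
Expected counts for N = 3087 under a 3:1 ratio (total parts = 4):
  trichome-bearing: 3087 × 3/4 = 2315.25
  glabrous: 3087 × 1/4 = 771.75
Contribution of trichome-bearing: (2206 − 2315.25)² / 2315.25 = 5.1552

5.155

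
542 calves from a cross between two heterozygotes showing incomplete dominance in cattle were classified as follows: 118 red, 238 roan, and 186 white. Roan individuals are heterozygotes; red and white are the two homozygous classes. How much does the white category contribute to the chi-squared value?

With incomplete dominance, a heterozygote × heterozygote cross gives a 1:2:1 phenotypic ratio.
The 1:2:1 ratio has 4 parts, so with N = 542 the expected counts are:
  red: 542 × 1/4 = 135.5
  roan: 542 × 2/4 = 271
  white: 542 × 1/4 = 135.5
Contribution of white: (186 − 135.5)² / 135.5 = 18.8210

18.821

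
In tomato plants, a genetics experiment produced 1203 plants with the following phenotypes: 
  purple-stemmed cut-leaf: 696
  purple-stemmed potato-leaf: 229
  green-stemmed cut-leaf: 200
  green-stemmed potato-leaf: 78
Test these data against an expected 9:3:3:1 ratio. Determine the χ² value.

Under the 9:3:3:1 hypothesis (Σ ratio = 16, N = 1203):
  purple-stemmed cut-leaf: 1203 × 9/16 = 676.6875
  purple-stemmed potato-leaf: 1203 × 3/16 = 225.5625
  green-stemmed cut-leaf: 1203 × 3/16 = 225.5625
  green-stemmed potato-leaf: 1203 × 1/16 = 75.1875
χ² = Σ (O − E)² / E
  purple-stemmed cut-leaf: (696 − 676.6875)² / 676.6875 = 0.5512
  purple-stemmed potato-leaf: (229 − 225.5625)² / 225.5625 = 0.0524
  green-stemmed cut-leaf: (200 − 225.5625)² / 225.5625 = 2.8969
  green-stemmed potato-leaf: (78 − 75.1875)² / 75.1875 = 0.1052
χ² = 0.5512 + 0.0524 + 2.8969 + 0.1052 = 3.6057 ≈ 3.606

3.606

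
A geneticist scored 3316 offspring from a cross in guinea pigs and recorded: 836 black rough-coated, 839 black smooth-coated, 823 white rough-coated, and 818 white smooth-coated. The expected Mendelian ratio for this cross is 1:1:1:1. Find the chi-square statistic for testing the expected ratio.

0.369

Expected counts for N = 3316 under a 1:1:1:1 ratio (total parts = 4):
  black rough-coated: 3316 × 1/4 = 829
  black smooth-coated: 3316 × 1/4 = 829
  white rough-coated: 3316 × 1/4 = 829
  white smooth-coated: 3316 × 1/4 = 829
χ² = Σ (O − E)² / E
  black rough-coated: (836 − 829)² / 829 = 0.0591
  black smooth-coated: (839 − 829)² / 829 = 0.1206
  white rough-coated: (823 − 829)² / 829 = 0.0434
  white smooth-coated: (818 − 829)² / 829 = 0.1460
χ² = 0.0591 + 0.1206 + 0.0434 + 0.1460 = 0.3691 ≈ 0.369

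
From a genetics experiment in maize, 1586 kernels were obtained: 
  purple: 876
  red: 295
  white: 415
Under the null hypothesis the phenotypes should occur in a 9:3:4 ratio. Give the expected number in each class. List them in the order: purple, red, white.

892.125, 297.375, 396.5

Expected counts for N = 1586 under a 9:3:4 ratio (total parts = 16):
  purple: 1586 × 9/16 = 892.125
  red: 1586 × 3/16 = 297.375
  white: 1586 × 4/16 = 396.5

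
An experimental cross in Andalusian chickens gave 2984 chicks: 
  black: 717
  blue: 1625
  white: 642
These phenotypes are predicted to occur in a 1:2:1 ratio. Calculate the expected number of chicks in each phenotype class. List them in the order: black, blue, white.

Under the 1:2:1 hypothesis (Σ ratio = 4, N = 2984):
  black: 2984 × 1/4 = 746
  blue: 2984 × 2/4 = 1492
  white: 2984 × 1/4 = 746

746, 1492, 746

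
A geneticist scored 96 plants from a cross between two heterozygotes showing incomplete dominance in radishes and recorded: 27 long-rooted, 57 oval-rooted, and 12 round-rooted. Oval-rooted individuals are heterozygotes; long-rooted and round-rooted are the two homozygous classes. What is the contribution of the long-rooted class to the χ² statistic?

0.375

With incomplete dominance, a heterozygote × heterozygote cross gives a 1:2:1 phenotypic ratio.
Expected counts for N = 96 under a 1:2:1 ratio (total parts = 4):
  long-rooted: 96 × 1/4 = 24
  oval-rooted: 96 × 2/4 = 48
  round-rooted: 96 × 1/4 = 24
Contribution of long-rooted: (27 − 24)² / 24 = 0.3750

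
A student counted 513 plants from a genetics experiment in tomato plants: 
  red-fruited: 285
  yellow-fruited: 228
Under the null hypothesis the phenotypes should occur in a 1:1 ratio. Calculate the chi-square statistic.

6.333

Total ratio parts = 2. Expected numbers out of 513:
  red-fruited: 513 × 1/2 = 256.5
  yellow-fruited: 513 × 1/2 = 256.5
χ² = Σ (O − E)² / E
  red-fruited: (285 − 256.5)² / 256.5 = 3.1667
  yellow-fruited: (228 − 256.5)² / 256.5 = 3.1667
χ² = 3.1667 + 3.1667 = 6.3334 ≈ 6.333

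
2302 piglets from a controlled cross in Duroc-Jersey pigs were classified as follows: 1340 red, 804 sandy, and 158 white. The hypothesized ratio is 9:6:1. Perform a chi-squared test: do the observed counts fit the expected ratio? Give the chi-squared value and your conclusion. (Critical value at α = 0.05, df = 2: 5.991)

7.026; not consistent

The 9:6:1 ratio has 16 parts, so with N = 2302 the expected counts are:
  red: 2302 × 9/16 = 1294.875
  sandy: 2302 × 6/16 = 863.25
  white: 2302 × 1/16 = 143.875
χ² = Σ (O − E)² / E
  red: (1340 − 1294.875)² / 1294.875 = 1.5726
  sandy: (804 − 863.25)² / 863.25 = 4.0667
  white: (158 − 143.875)² / 143.875 = 1.3867
χ² = 1.5726 + 4.0667 + 1.3867 = 7.026
Degrees of freedom = 3 − 1 = 2; critical value at α = 0.05 is 5.991.
Since 7.026 > 5.991, we reject the null hypothesis — the data do not fit the 9:6:1 ratio.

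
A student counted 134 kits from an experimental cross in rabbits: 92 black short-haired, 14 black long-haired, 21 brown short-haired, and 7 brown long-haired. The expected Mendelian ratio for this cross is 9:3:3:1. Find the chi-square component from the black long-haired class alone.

4.926

Expected counts for N = 134 under a 9:3:3:1 ratio (total parts = 16):
  black short-haired: 134 × 9/16 = 75.375
  black long-haired: 134 × 3/16 = 25.125
  brown short-haired: 134 × 3/16 = 25.125
  brown long-haired: 134 × 1/16 = 8.375
Contribution of black long-haired: (14 − 25.125)² / 25.125 = 4.9260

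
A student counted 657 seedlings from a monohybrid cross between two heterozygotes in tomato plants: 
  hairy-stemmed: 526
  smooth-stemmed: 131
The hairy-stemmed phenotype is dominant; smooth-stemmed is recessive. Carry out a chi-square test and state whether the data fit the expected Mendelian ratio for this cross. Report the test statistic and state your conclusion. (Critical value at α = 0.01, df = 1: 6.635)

8.975; not consistent

For a monohybrid cross between heterozygotes with complete dominance, the expected phenotypic ratio is 3:1.
Under the 3:1 hypothesis (Σ ratio = 4, N = 657):
  hairy-stemmed: 657 × 3/4 = 492.75
  smooth-stemmed: 657 × 1/4 = 164.25
χ² = Σ (O − E)² / E
  hairy-stemmed: (526 − 492.75)² / 492.75 = 2.2437
  smooth-stemmed: (131 − 164.25)² / 164.25 = 6.7310
χ² = 2.2437 + 6.7310 = 8.9747 ≈ 8.975
Degrees of freedom = 2 − 1 = 1; critical value at α = 0.01 is 6.635.
Since 8.975 > 6.635, we reject the null hypothesis — the data do not fit the 3:1 ratio.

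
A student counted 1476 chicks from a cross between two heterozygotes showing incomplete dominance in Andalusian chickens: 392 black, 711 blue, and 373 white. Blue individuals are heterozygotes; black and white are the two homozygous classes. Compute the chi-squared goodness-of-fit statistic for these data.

With incomplete dominance, a heterozygote × heterozygote cross gives a 1:2:1 phenotypic ratio.
Expected counts for N = 1476 under a 1:2:1 ratio (total parts = 4):
  black: 1476 × 1/4 = 369
  blue: 1476 × 2/4 = 738
  white: 1476 × 1/4 = 369
χ² = Σ (O − E)² / E
  black: (392 − 369)² / 369 = 1.4336
  blue: (711 − 738)² / 738 = 0.9878
  white: (373 − 369)² / 369 = 0.0434
χ² = 1.4336 + 0.9878 + 0.0434 = 2.4648 ≈ 2.465

2.465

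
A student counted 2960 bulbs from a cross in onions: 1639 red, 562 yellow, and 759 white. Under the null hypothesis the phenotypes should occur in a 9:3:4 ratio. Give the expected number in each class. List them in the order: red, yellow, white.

Expected counts for N = 2960 under a 9:3:4 ratio (total parts = 16):
  red: 2960 × 9/16 = 1665
  yellow: 2960 × 3/16 = 555
  white: 2960 × 4/16 = 740

1665, 555, 740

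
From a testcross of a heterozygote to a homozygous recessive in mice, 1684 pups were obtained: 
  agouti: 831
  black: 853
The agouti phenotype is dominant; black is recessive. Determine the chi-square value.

A testcross of a heterozygote (Aa × aa) gives a 1:1 phenotypic ratio.
The 1:1 ratio has 2 parts, so with N = 1684 the expected counts are:
  agouti: 1684 × 1/2 = 842
  black: 1684 × 1/2 = 842
χ² = Σ (O − E)² / E
  agouti: (831 − 842)² / 842 = 0.1437
  black: (853 − 842)² / 842 = 0.1437
χ² = 0.1437 + 0.1437 = 0.2874 ≈ 0.287

0.287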